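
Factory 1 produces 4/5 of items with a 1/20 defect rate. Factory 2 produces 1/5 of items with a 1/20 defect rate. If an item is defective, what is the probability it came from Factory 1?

Using Bayes' theorem:
P(F1) = 4/5, P(D|F1) = 1/20
P(F2) = 1/5, P(D|F2) = 1/20
P(D) = P(D|F1)P(F1) + P(D|F2)P(F2)
     = \frac{1}{20}
P(F1|D) = P(D|F1)P(F1) / P(D)
= \frac{4}{5}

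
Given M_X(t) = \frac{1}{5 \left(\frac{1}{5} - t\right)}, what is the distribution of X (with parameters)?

The MGF M(t) = \frac{1}{5 \left(\frac{1}{5} - t\right)} is the standard form for the Exponential distribution.
Comparing with the known MGF formula identifies: Exponential(rate λ=1/5)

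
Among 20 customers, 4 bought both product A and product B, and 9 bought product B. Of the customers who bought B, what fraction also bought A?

P(A ∩ B) = 4/20 = 1/5
P(B) = 9/20
P(A|B) = P(A ∩ B) / P(B) = (1/5) / (9/20) = 4/9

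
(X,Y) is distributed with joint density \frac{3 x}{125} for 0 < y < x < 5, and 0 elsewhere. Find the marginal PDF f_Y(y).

f_Y(y) = ∫_y^5 \frac{3 x}{125} dx = \frac{3}{10} - \frac{3 y^{2}}{250}
for 0 < y < 5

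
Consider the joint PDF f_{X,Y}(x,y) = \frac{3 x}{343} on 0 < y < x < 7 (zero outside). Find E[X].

f_X(x) = ∫_0^x \frac{3 x}{343} dy = \frac{3 x^{2}}{343}
E[X] = ∫_0^7 x × (\frac{3 x^{2}}{343}) dx = \frac{21}{4}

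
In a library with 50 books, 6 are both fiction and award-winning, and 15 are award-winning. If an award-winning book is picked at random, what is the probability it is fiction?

P(A ∩ B) = 6/50 = 3/25
P(B) = 15/50 = 3/10
P(A|B) = P(A ∩ B) / P(B) = (3/25) / (3/10) = 2/5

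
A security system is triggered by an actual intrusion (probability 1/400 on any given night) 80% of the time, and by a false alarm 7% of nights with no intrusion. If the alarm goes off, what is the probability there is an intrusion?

Let D = the rare event, + = positive/flagged.
P(D) = 1/400
P(+|D) = 80/100 = 4/5
P(+|D') = 7/100
P(+) = P(+|D)P(D) + P(+|D')P(D')
     = \frac{4}{5} × \frac{1}{400} + \frac{7}{100} × \frac{399}{400}
     = \frac{2873}{40000}
P(D|+) = P(+|D)P(D)/P(+) = \frac{80}{2873}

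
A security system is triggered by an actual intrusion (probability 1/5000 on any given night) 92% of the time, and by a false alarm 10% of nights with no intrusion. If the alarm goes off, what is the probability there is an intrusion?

Let D = the rare event, + = positive/flagged.
P(D) = 1/5000
P(+|D) = 92/100 = 23/25
P(+|D') = 10/100 = 1/10
P(+) = P(+|D)P(D) + P(+|D')P(D')
     = \frac{23}{25} × \frac{1}{5000} + \frac{1}{10} × \frac{4999}{5000}
     = \frac{25041}{250000}
P(D|+) = P(+|D)P(D)/P(+) = \frac{46}{25041}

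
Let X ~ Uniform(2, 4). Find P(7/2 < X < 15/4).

P(7/2 < X < 15/4) = ∫_{7/2}^{15/4} f(x) dx
where f(x) = \frac{1}{2}
= \frac{1}{8}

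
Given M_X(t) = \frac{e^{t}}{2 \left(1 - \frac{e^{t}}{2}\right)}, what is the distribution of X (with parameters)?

The MGF M(t) = \frac{e^{t}}{2 \left(1 - \frac{e^{t}}{2}\right)} is the standard form for the Geometric distribution.
Comparing with the known MGF formula identifies: Geometric(p=1/2), X = trial number of first success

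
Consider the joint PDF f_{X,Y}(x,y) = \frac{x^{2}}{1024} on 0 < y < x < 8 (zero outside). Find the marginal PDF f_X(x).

f_X(x) = ∫_0^x \frac{x^{2}}{1024} dy = \frac{x^{3}}{1024}
for 0 < x < 8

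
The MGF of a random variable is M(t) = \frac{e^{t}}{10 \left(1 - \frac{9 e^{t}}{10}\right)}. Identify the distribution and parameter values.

The MGF M(t) = \frac{e^{t}}{10 \left(1 - \frac{9 e^{t}}{10}\right)} is the standard form for the Geometric distribution.
Comparing with the known MGF formula identifies: Geometric(p=1/10), X = trial number of first success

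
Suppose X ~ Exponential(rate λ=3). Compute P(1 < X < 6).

P(1 < X < 6) = ∫_{1}^{6} f(x) dx
where f(x) = 3 e^{- 3 x}
= - \frac{1 - e^{15}}{e^{18}}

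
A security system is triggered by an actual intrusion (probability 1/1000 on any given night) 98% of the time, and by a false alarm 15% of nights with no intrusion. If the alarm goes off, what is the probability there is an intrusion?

Let D = the rare event, + = positive/flagged.
P(D) = 1/1000
P(+|D) = 98/100 = 49/50
P(+|D') = 15/100 = 3/20
P(+) = P(+|D)P(D) + P(+|D')P(D')
     = \frac{49}{50} × \frac{1}{1000} + \frac{3}{20} × \frac{999}{1000}
     = \frac{15083}{100000}
P(D|+) = P(+|D)P(D)/P(+) = \frac{98}{15083}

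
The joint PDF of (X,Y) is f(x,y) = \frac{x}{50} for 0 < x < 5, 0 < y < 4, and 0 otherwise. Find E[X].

f_X(x) = ∫_0^4 \frac{x}{50} dy = \frac{2 x}{25}
E[X] = ∫_0^5 x × (\frac{2 x}{25}) dx = \frac{10}{3}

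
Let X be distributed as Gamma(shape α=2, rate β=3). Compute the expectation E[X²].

Using the identity E[X²] = Var(X) + (E[X])²:
E[X] = \frac{2}{3}
Var(X) = \frac{2}{9}
E[X²] = \frac{2}{9} + (\frac{2}{3})²
= \frac{2}{3}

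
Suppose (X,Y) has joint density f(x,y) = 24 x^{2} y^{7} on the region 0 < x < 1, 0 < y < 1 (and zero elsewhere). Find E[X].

E[X] = ∫_0^1 ∫_0^1 x × f(x,y) dy dx
= ∫_0^1 ∫_0^1 x × (24 x^{2} y^{7}) dy dx
= \frac{3}{4}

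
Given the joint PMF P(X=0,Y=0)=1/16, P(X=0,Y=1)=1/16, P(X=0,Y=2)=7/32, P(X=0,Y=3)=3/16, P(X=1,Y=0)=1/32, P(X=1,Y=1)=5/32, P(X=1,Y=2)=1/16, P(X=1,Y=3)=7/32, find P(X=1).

P(X=1) = P(X=1,Y=0) + P(X=1,Y=1) + P(X=1,Y=2) + P(X=1,Y=3)
= 1/32 + 5/32 + 1/16 + 7/32
= 15/32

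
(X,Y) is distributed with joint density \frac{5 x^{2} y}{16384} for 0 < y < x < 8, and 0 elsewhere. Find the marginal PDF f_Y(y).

f_Y(y) = ∫_y^8 \frac{5 x^{2} y}{16384} dx = \frac{5 y \left(512 - y^{3}\right)}{49152}
for 0 < y < 8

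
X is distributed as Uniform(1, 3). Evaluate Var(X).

For X ~ Uniform(1, 3):
Var(X) = \frac{1}{3}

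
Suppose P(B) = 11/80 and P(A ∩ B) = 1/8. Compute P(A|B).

P(A|B) = P(A ∩ B) / P(B)
= (1/8) / (11/80)
= 10/11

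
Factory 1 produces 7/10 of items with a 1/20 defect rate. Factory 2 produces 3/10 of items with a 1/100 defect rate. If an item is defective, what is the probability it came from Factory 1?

Using Bayes' theorem:
P(F1) = 7/10, P(D|F1) = 1/20
P(F2) = 3/10, P(D|F2) = 1/100
P(D) = P(D|F1)P(F1) + P(D|F2)P(F2)
     = \frac{19}{500}
P(F1|D) = P(D|F1)P(F1) / P(D)
= \frac{35}{38}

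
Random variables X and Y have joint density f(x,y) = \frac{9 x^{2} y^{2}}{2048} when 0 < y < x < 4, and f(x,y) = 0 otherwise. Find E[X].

f_X(x) = ∫_0^x \frac{9 x^{2} y^{2}}{2048} dy = \frac{3 x^{5}}{2048}
E[X] = ∫_0^4 x × (\frac{3 x^{5}}{2048}) dx = \frac{24}{7}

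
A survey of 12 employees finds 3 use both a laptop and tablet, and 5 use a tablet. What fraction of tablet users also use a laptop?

P(A ∩ B) = 3/12 = 1/4
P(B) = 5/12
P(A|B) = P(A ∩ B) / P(B) = (1/4) / (5/12) = 3/5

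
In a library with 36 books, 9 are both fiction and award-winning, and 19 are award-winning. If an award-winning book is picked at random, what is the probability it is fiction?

P(A ∩ B) = 9/36 = 1/4
P(B) = 19/36
P(A|B) = P(A ∩ B) / P(B) = (1/4) / (19/36) = 9/19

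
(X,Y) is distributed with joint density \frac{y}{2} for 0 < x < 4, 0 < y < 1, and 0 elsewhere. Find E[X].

f_X(x) = ∫_0^1 \frac{y}{2} dy = \frac{1}{4}
E[X] = ∫_0^4 x × (\frac{1}{4}) dx = 2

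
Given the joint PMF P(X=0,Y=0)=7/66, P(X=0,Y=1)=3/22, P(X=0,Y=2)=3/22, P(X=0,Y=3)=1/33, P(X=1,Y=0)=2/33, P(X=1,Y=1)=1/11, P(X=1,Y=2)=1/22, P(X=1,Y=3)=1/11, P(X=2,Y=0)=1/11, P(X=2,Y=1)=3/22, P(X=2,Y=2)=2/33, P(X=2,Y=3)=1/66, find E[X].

First find marginal of X:
P(X=0) = 9/22
P(X=1) = 19/66
P(X=2) = 10/33
E[X] = 0 × 9/22 + 1 × 19/66 + 2 × 10/33 = 59/66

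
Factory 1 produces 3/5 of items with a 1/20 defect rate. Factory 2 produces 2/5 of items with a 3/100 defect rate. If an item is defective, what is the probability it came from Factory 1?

Using Bayes' theorem:
P(F1) = 3/5, P(D|F1) = 1/20
P(F2) = 2/5, P(D|F2) = 3/100
P(D) = P(D|F1)P(F1) + P(D|F2)P(F2)
     = \frac{21}{500}
P(F1|D) = P(D|F1)P(F1) / P(D)
= \frac{5}{7}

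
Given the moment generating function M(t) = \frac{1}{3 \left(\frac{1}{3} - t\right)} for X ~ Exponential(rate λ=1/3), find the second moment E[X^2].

To find E[X^2], compute M^(2)(0):
M^(1)(t) = \frac{1}{3 \left(\frac{1}{3} - t\right)^{2}}
M^(2)(t) = \frac{2}{3 \left(\frac{1}{3} - t\right)^{3}}
M^(2)(0) = 18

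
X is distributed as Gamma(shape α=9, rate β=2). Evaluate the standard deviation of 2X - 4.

For X ~ Gamma(shape α=9, rate β=2):
Var(X) = \frac{9}{4}
SD(X) = √(Var(X)) = √(\frac{9}{4}) = \frac{3}{2}
SD(2X - 4) = |2| × SD(X) = 2 × \frac{3}{2} = 3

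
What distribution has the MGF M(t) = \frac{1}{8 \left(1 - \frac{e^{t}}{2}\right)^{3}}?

The MGF M(t) = \frac{1}{8 \left(1 - \frac{e^{t}}{2}\right)^{3}} is the standard form for the NegativeBinomial distribution.
Comparing with the known MGF formula identifies: NegBin(r=3, p=1/2), X = failures before r-th success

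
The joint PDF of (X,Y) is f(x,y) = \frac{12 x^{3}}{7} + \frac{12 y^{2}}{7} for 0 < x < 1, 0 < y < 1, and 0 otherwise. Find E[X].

E[X] = ∫_0^1 ∫_0^1 x × f(x,y) dy dx
= ∫_0^1 ∫_0^1 x × (\frac{12 x^{3}}{7} + \frac{12 y^{2}}{7}) dy dx
= \frac{22}{35}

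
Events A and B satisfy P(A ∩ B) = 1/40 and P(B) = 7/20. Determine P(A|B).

P(A|B) = P(A ∩ B) / P(B)
= (1/40) / (7/20)
= 1/14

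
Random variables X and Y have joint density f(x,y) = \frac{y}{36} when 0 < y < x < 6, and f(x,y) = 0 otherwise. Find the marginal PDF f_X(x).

f_X(x) = ∫_0^x \frac{y}{36} dy = \frac{x^{2}}{72}
for 0 < x < 6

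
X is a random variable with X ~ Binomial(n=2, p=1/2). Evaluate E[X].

For X ~ Binomial(n=2, p=1/2), the expected value is:
E[X] = 1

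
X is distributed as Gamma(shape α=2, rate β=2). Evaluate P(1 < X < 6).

P(1 < X < 6) = ∫_{1}^{6} f(x) dx
where f(x) = 4 x e^{- 2 x}
= \frac{-13 + 3 e^{10}}{e^{12}}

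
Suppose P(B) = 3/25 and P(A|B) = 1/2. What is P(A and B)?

By definition, P(A|B) = P(A ∩ B) / P(B)
So P(A ∩ B) = P(A|B) × P(B)
= 1/2 × 3/25
= 3/50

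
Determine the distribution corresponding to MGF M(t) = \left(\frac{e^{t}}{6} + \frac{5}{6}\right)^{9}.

The MGF M(t) = \left(\frac{e^{t}}{6} + \frac{5}{6}\right)^{9} is the standard form for the Binomial distribution.
Comparing with the known MGF formula identifies: Binomial(n=9, p=1/6)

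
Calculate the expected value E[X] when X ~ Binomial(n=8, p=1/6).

For X ~ Binomial(n=8, p=1/6), the expected value is:
E[X] = \frac{4}{3}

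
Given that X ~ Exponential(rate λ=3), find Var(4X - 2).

For X ~ Exponential(rate λ=3):
Var(X) = \frac{1}{9}
Var(4X - 2) = (4)² × Var(X) = 16 × \frac{1}{9} = \frac{16}{9}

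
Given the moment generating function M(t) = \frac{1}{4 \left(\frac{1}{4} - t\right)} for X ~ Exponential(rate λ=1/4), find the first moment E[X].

To find E[X], compute M^(1)(0):
M^(1)(t) = \frac{1}{4 \left(\frac{1}{4} - t\right)^{2}}
M^(1)(0) = 4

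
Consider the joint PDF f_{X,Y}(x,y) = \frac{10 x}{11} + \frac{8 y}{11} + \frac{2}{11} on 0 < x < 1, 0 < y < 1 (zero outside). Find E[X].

E[X] = ∫_0^1 ∫_0^1 x × f(x,y) dy dx
= ∫_0^1 ∫_0^1 x × (\frac{10 x}{11} + \frac{8 y}{11} + \frac{2}{11}) dy dx
= \frac{19}{33}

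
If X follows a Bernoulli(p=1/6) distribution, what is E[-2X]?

For X ~ Bernoulli(p=1/6):
E[X] = \frac{1}{6}
E[-2X] = -2 × E[X] + 0 = - \frac{1}{3}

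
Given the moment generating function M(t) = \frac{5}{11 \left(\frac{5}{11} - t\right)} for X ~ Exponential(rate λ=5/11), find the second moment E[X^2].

To find E[X^2], compute M^(2)(0):
M^(1)(t) = \frac{5}{11 \left(\frac{5}{11} - t\right)^{2}}
M^(2)(t) = \frac{10}{11 \left(\frac{5}{11} - t\right)^{3}}
M^(2)(0) = \frac{242}{25}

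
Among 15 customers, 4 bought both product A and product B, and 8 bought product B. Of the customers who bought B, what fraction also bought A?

P(A ∩ B) = 4/15
P(B) = 8/15
P(A|B) = P(A ∩ B) / P(B) = (4/15) / (8/15) = 1/2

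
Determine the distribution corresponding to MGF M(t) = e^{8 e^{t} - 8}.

The MGF M(t) = e^{8 e^{t} - 8} is the standard form for the Poisson distribution.
Comparing with the known MGF formula identifies: Poisson(λ=8)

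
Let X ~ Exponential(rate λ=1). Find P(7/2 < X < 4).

P(7/2 < X < 4) = ∫_{7/2}^{4} f(x) dx
where f(x) = e^{- x}
= - \frac{1}{e^{4}} + e^{- \frac{7}{2}}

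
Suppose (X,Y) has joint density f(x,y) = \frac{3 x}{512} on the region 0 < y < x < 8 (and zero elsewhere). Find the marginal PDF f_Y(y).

f_Y(y) = ∫_y^8 \frac{3 x}{512} dx = \frac{3}{16} - \frac{3 y^{2}}{1024}
for 0 < y < 8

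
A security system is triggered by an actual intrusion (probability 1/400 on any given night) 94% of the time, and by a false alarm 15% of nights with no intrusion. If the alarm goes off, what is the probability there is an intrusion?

Let D = the rare event, + = positive/flagged.
P(D) = 1/400
P(+|D) = 94/100 = 47/50
P(+|D') = 15/100 = 3/20
P(+) = P(+|D)P(D) + P(+|D')P(D')
     = \frac{47}{50} × \frac{1}{400} + \frac{3}{20} × \frac{399}{400}
     = \frac{6079}{40000}
P(D|+) = P(+|D)P(D)/P(+) = \frac{94}{6079}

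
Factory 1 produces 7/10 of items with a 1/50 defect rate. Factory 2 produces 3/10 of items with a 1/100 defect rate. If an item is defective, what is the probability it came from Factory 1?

Using Bayes' theorem:
P(F1) = 7/10, P(D|F1) = 1/50
P(F2) = 3/10, P(D|F2) = 1/100
P(D) = P(D|F1)P(F1) + P(D|F2)P(F2)
     = \frac{17}{1000}
P(F1|D) = P(D|F1)P(F1) / P(D)
= \frac{14}{17}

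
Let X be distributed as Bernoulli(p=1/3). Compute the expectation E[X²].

Using the identity E[X²] = Var(X) + (E[X])²:
E[X] = \frac{1}{3}
Var(X) = \frac{2}{9}
E[X²] = \frac{2}{9} + (\frac{1}{3})²
= \frac{1}{3}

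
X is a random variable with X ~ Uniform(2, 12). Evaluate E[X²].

Using the identity E[X²] = Var(X) + (E[X])²:
E[X] = 7
Var(X) = \frac{25}{3}
E[X²] = \frac{25}{3} + (7)²
= \frac{172}{3}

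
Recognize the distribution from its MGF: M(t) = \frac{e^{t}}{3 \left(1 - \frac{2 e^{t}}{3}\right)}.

The MGF M(t) = \frac{e^{t}}{3 \left(1 - \frac{2 e^{t}}{3}\right)} is the standard form for the Geometric distribution.
Comparing with the known MGF formula identifies: Geometric(p=1/3), X = trial number of first success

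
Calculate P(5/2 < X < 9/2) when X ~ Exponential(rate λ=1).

P(5/2 < X < 9/2) = ∫_{5/2}^{9/2} f(x) dx
where f(x) = e^{- x}
= - \frac{1 - e^{2}}{e^{\frac{9}{2}}}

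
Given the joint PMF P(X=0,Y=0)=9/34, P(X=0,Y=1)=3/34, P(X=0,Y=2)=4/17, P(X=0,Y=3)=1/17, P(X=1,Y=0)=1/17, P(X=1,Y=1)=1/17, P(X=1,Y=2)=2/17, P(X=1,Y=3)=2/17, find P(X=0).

P(X=0) = P(X=0,Y=0) + P(X=0,Y=1) + P(X=0,Y=2) + P(X=0,Y=3)
= 9/34 + 3/34 + 4/17 + 1/17
= 11/17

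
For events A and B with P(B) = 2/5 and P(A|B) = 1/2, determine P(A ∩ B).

By definition, P(A|B) = P(A ∩ B) / P(B)
So P(A ∩ B) = P(A|B) × P(B)
= 1/2 × 2/5
= 1/5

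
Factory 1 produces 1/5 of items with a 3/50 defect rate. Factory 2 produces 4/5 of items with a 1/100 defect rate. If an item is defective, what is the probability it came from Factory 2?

Using Bayes' theorem:
P(F1) = 1/5, P(D|F1) = 3/50
P(F2) = 4/5, P(D|F2) = 1/100
P(D) = P(D|F1)P(F1) + P(D|F2)P(F2)
     = \frac{1}{50}
P(F2|D) = P(D|F2)P(F2) / P(D)
= \frac{2}{5}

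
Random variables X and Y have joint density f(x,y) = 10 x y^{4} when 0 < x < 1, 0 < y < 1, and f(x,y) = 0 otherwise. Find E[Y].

E[Y] = ∫_0^1 ∫_0^1 y × f(x,y) dx dy
= \frac{5}{6}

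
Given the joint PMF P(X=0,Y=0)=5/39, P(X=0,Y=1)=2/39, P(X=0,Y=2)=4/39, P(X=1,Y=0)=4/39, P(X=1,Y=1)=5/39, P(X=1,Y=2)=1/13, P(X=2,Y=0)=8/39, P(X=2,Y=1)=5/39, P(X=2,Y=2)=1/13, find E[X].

First find marginal of X:
P(X=0) = 11/39
P(X=1) = 4/13
P(X=2) = 16/39
E[X] = 0 × 11/39 + 1 × 4/13 + 2 × 16/39 = 44/39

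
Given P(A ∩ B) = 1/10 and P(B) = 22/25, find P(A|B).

P(A|B) = P(A ∩ B) / P(B)
= (1/10) / (22/25)
= 5/44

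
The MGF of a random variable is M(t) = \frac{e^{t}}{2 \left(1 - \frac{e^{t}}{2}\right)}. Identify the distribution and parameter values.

The MGF M(t) = \frac{e^{t}}{2 \left(1 - \frac{e^{t}}{2}\right)} is the standard form for the Geometric distribution.
Comparing with the known MGF formula identifies: Geometric(p=1/2), X = trial number of first success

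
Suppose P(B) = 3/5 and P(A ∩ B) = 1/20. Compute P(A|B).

P(A|B) = P(A ∩ B) / P(B)
= (1/20) / (3/5)
= 1/12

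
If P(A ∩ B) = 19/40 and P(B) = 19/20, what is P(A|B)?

P(A|B) = P(A ∩ B) / P(B)
= (19/40) / (19/20)
= 1/2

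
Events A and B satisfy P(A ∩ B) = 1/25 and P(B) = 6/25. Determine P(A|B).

P(A|B) = P(A ∩ B) / P(B)
= (1/25) / (6/25)
= 1/6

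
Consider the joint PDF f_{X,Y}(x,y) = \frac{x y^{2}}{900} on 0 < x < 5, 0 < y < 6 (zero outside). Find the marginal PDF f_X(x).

f_X(x) = ∫_0^6 f(x,y) dy
= ∫_0^6 \frac{x y^{2}}{900} dy
= \frac{2 x}{25} for 0 < x < 5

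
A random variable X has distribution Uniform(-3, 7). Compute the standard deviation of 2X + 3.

For X ~ Uniform(-3, 7):
Var(X) = \frac{25}{3}
SD(X) = √(Var(X)) = √(\frac{25}{3}) = \frac{5 \sqrt{3}}{3}
SD(2X + 3) = |2| × SD(X) = 2 × \frac{5 \sqrt{3}}{3} = \frac{10 \sqrt{3}}{3}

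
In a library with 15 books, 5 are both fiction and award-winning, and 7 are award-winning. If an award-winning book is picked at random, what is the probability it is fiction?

P(A ∩ B) = 5/15 = 1/3
P(B) = 7/15
P(A|B) = P(A ∩ B) / P(B) = (1/3) / (7/15) = 5/7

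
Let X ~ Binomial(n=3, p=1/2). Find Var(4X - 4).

For X ~ Binomial(n=3, p=1/2):
Var(X) = \frac{3}{4}
Var(4X - 4) = (4)² × Var(X) = 16 × \frac{3}{4} = 12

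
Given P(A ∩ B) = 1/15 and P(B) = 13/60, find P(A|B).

P(A|B) = P(A ∩ B) / P(B)
= (1/15) / (13/60)
= 4/13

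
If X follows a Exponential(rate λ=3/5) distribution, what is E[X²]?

Using the identity E[X²] = Var(X) + (E[X])²:
E[X] = \frac{5}{3}
Var(X) = \frac{25}{9}
E[X²] = \frac{25}{9} + (\frac{5}{3})²
= \frac{50}{9}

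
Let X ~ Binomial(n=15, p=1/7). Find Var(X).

For X ~ Binomial(n=15, p=1/7):
Var(X) = \frac{90}{49}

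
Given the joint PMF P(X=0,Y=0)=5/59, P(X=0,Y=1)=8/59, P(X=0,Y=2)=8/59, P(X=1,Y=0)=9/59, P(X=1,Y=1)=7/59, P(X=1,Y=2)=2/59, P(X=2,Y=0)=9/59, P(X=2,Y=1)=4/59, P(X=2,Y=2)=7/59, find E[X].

First find marginal of X:
P(X=0) = 21/59
P(X=1) = 18/59
P(X=2) = 20/59
E[X] = 0 × 21/59 + 1 × 18/59 + 2 × 20/59 = 58/59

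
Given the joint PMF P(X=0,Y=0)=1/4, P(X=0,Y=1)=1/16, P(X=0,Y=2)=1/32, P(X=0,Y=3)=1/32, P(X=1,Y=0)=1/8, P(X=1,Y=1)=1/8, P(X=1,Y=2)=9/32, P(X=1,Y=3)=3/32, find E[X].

First find marginal of X:
P(X=0) = 3/8
P(X=1) = 5/8
E[X] = 0 × 3/8 + 1 × 5/8 = 5/8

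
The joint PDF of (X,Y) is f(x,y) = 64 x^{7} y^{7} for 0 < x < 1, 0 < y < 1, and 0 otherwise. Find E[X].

E[X] = ∫_0^1 ∫_0^1 x × f(x,y) dy dx
= ∫_0^1 ∫_0^1 x × (64 x^{7} y^{7}) dy dx
= \frac{8}{9}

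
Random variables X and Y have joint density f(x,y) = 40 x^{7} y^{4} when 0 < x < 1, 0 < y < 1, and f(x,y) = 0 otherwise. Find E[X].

E[X] = ∫_0^1 ∫_0^1 x × f(x,y) dy dx
= ∫_0^1 ∫_0^1 x × (40 x^{7} y^{4}) dy dx
= \frac{8}{9}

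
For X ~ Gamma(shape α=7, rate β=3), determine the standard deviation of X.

For X ~ Gamma(shape α=7, rate β=3):
Var(X) = \frac{7}{9}
SD(X) = √(Var(X)) = √(\frac{7}{9}) = \frac{\sqrt{7}}{3}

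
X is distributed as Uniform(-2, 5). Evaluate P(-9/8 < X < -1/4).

P(-9/8 < X < -1/4) = ∫_{-9/8}^{-1/4} f(x) dx
where f(x) = \frac{1}{7}
= \frac{1}{8}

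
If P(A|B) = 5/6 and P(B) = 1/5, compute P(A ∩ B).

By definition, P(A|B) = P(A ∩ B) / P(B)
So P(A ∩ B) = P(A|B) × P(B)
= 5/6 × 1/5
= 1/6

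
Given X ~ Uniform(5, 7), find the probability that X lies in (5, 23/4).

P(5 < X < 23/4) = ∫_{5}^{23/4} f(x) dx
where f(x) = \frac{1}{2}
= \frac{3}{8}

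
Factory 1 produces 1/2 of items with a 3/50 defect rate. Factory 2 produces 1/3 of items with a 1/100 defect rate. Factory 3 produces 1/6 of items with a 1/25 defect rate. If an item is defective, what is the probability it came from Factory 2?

Using Bayes' theorem:
P(F1) = 1/2, P(D|F1) = 3/50
P(F2) = 1/3, P(D|F2) = 1/100
P(F3) = 1/6, P(D|F3) = 1/25
P(D) = P(D|F1)P(F1) + P(D|F2)P(F2) + P(D|F3)P(F3)
     = \frac{1}{25}
P(F2|D) = P(D|F2)P(F2) / P(D)
= \frac{1}{12}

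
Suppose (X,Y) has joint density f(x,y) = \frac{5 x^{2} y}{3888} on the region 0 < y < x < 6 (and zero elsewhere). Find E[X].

f_X(x) = ∫_0^x \frac{5 x^{2} y}{3888} dy = \frac{5 x^{4}}{7776}
E[X] = ∫_0^6 x × (\frac{5 x^{4}}{7776}) dx = 5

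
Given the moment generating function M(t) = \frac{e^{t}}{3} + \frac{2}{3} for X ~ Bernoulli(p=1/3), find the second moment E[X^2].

To find E[X^2], compute M^(2)(0):
M^(1)(t) = \frac{e^{t}}{3}
M^(2)(t) = \frac{e^{t}}{3}
M^(2)(0) = \frac{1}{3}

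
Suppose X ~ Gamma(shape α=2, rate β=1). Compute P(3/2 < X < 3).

P(3/2 < X < 3) = ∫_{3/2}^{3} f(x) dx
where f(x) = x e^{- x}
= - \frac{4}{e^{3}} + \frac{5}{2 e^{\frac{3}{2}}}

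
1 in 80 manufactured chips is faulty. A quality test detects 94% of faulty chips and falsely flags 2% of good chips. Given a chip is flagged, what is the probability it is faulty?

Let D = the rare event, + = positive/flagged.
P(D) = 1/80
P(+|D) = 94/100 = 47/50
P(+|D') = 2/100 = 1/50
P(+) = P(+|D)P(D) + P(+|D')P(D')
     = \frac{47}{50} × \frac{1}{80} + \frac{1}{50} × \frac{79}{80}
     = \frac{63}{2000}
P(D|+) = P(+|D)P(D)/P(+) = \frac{47}{126}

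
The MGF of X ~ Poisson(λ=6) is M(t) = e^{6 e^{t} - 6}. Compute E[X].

To find E[X], compute M^(1)(0):
M^(1)(t) = 6 e^{t} e^{6 e^{t} - 6}
M^(1)(0) = 6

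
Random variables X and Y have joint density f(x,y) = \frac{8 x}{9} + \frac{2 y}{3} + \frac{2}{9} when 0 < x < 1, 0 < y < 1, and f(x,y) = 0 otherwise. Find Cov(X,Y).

E[XY] = ∫∫ xy × f(x,y) dx dy = \frac{17}{54}
E[X] = \frac{31}{54}
E[Y] = \frac{5}{9}
Cov(X,Y) = E[XY] - E[X]E[Y] = - \frac{1}{243}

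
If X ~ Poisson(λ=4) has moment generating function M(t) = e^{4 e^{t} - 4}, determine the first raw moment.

To find E[X], compute M^(1)(0):
M^(1)(t) = 4 e^{t} e^{4 e^{t} - 4}
M^(1)(0) = 4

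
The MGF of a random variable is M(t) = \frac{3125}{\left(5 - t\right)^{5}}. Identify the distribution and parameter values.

The MGF M(t) = \frac{3125}{\left(5 - t\right)^{5}} is the standard form for the Gamma distribution.
Comparing with the known MGF formula identifies: Gamma(shape α=5, rate β=5)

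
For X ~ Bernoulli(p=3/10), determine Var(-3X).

For X ~ Bernoulli(p=3/10):
Var(X) = \frac{21}{100}
Var(-3X) = (-3)² × Var(X) = 9 × \frac{21}{100} = \frac{189}{100}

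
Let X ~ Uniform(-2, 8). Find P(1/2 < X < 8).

P(1/2 < X < 8) = ∫_{1/2}^{8} f(x) dx
where f(x) = \frac{1}{10}
= \frac{3}{4}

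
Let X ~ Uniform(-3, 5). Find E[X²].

Using the identity E[X²] = Var(X) + (E[X])²:
E[X] = 1
Var(X) = \frac{16}{3}
E[X²] = \frac{16}{3} + (1)²
= \frac{19}{3}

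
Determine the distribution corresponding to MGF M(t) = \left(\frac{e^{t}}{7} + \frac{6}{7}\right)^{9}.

The MGF M(t) = \left(\frac{e^{t}}{7} + \frac{6}{7}\right)^{9} is the standard form for the Binomial distribution.
Comparing with the known MGF formula identifies: Binomial(n=9, p=1/7)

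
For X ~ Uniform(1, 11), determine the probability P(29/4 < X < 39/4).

P(29/4 < X < 39/4) = ∫_{29/4}^{39/4} f(x) dx
where f(x) = \frac{1}{10}
= \frac{1}{4}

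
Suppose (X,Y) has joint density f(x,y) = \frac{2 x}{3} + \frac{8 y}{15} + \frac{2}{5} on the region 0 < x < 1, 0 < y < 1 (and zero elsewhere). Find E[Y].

E[Y] = ∫_0^1 ∫_0^1 y × f(x,y) dx dy
= \frac{49}{90}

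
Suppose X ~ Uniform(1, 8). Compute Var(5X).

For X ~ Uniform(1, 8):
Var(X) = \frac{49}{12}
Var(5X) = (5)² × Var(X) = 25 × \frac{49}{12} = \frac{1225}{12}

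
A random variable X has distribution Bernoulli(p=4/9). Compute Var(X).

For X ~ Bernoulli(p=4/9):
Var(X) = \frac{20}{81}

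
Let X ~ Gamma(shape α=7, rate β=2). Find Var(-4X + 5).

For X ~ Gamma(shape α=7, rate β=2):
Var(X) = \frac{7}{4}
Var(-4X + 5) = (-4)² × Var(X) = 16 × \frac{7}{4} = 28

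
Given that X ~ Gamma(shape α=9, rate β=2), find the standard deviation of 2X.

For X ~ Gamma(shape α=9, rate β=2):
Var(X) = \frac{9}{4}
SD(X) = √(Var(X)) = √(\frac{9}{4}) = \frac{3}{2}
SD(2X) = |2| × SD(X) = 2 × \frac{3}{2} = 3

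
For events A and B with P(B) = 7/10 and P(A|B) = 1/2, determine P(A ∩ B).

By definition, P(A|B) = P(A ∩ B) / P(B)
So P(A ∩ B) = P(A|B) × P(B)
= 1/2 × 7/10
= 7/20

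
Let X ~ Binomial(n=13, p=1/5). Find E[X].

For X ~ Binomial(n=13, p=1/5), the expected value is:
E[X] = \frac{13}{5}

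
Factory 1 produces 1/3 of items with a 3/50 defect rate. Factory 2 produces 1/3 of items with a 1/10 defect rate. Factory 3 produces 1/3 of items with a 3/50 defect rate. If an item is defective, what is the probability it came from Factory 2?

Using Bayes' theorem:
P(F1) = 1/3, P(D|F1) = 3/50
P(F2) = 1/3, P(D|F2) = 1/10
P(F3) = 1/3, P(D|F3) = 3/50
P(D) = P(D|F1)P(F1) + P(D|F2)P(F2) + P(D|F3)P(F3)
     = \frac{11}{150}
P(F2|D) = P(D|F2)P(F2) / P(D)
= \frac{5}{11}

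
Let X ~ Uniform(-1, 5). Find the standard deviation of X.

For X ~ Uniform(-1, 5):
Var(X) = 3
SD(X) = √(Var(X)) = √(3) = \sqrt{3}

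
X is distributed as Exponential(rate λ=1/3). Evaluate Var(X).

For X ~ Exponential(rate λ=1/3):
Var(X) = 9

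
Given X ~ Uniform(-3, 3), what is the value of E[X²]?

Using the identity E[X²] = Var(X) + (E[X])²:
E[X] = 0
Var(X) = 3
E[X²] = 3 + (0)²
= 3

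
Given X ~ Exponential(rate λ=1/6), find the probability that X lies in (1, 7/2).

P(1 < X < 7/2) = ∫_{1}^{7/2} f(x) dx
where f(x) = \frac{e^{- \frac{x}{6}}}{6}
= - \frac{1}{e^{\frac{7}{12}}} + e^{- \frac{1}{6}}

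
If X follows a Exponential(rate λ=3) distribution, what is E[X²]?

Using the identity E[X²] = Var(X) + (E[X])²:
E[X] = \frac{1}{3}
Var(X) = \frac{1}{9}
E[X²] = \frac{1}{9} + (\frac{1}{3})²
= \frac{2}{9}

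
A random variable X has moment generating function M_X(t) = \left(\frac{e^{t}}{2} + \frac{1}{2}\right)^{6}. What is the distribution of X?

The MGF M(t) = \left(\frac{e^{t}}{2} + \frac{1}{2}\right)^{6} is the standard form for the Binomial distribution.
Comparing with the known MGF formula identifies: Binomial(n=6, p=1/2)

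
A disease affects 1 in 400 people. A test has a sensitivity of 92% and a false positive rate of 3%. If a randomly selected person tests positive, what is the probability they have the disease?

Let D = the rare event, + = positive/flagged.
P(D) = 1/400
P(+|D) = 92/100 = 23/25
P(+|D') = 3/100
P(+) = P(+|D)P(D) + P(+|D')P(D')
     = \frac{23}{25} × \frac{1}{400} + \frac{3}{100} × \frac{399}{400}
     = \frac{1289}{40000}
P(D|+) = P(+|D)P(D)/P(+) = \frac{92}{1289}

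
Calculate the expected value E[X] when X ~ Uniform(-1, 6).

For X ~ Uniform(-1, 6), the expected value is:
E[X] = \frac{5}{2}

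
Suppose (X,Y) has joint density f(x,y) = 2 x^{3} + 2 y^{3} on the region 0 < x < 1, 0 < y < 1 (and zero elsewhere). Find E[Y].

E[Y] = ∫_0^1 ∫_0^1 y × f(x,y) dx dy
= \frac{13}{20}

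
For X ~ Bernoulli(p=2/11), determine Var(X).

For X ~ Bernoulli(p=2/11):
Var(X) = \frac{18}{121}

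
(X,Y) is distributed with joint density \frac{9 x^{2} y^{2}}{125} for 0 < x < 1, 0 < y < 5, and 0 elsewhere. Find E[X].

f_X(x) = ∫_0^5 \frac{9 x^{2} y^{2}}{125} dy = 3 x^{2}
E[X] = ∫_0^1 x × (3 x^{2}) dx = \frac{3}{4}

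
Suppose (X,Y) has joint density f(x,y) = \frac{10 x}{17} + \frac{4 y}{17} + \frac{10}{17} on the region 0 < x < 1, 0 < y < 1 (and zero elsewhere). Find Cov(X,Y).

E[XY] = ∫∫ xy × f(x,y) dx dy = \frac{29}{102}
E[X] = \frac{28}{51}
E[Y] = \frac{53}{102}
Cov(X,Y) = E[XY] - E[X]E[Y] = - \frac{5}{5202}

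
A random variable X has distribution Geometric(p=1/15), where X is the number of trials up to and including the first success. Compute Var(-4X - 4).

For X ~ Geometric(p=1/15), where X is the number of trials up to and including the first success:
Var(X) = 210
Var(-4X - 4) = (-4)² × Var(X) = 16 × 210 = 3360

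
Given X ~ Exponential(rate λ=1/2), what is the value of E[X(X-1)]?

E[X(X-1)] = E[X² - X] = E[X²] - E[X]
E[X] = 2
E[X²] = Var(X) + (E[X])² = 4 + (2)² = 8
E[X(X-1)] = 8 - 2 = 6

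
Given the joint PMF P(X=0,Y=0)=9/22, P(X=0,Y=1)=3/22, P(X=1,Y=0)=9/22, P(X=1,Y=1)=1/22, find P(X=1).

P(X=1) = P(X=1,Y=0) + P(X=1,Y=1)
= 9/22 + 1/22
= 5/11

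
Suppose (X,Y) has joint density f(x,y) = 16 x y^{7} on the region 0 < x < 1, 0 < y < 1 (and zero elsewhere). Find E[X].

E[X] = ∫_0^1 ∫_0^1 x × f(x,y) dy dx
= ∫_0^1 ∫_0^1 x × (16 x y^{7}) dy dx
= \frac{2}{3}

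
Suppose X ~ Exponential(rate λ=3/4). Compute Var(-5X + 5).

For X ~ Exponential(rate λ=3/4):
Var(X) = \frac{16}{9}
Var(-5X + 5) = (-5)² × Var(X) = 25 × \frac{16}{9} = \frac{400}{9}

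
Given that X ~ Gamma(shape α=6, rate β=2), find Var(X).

For X ~ Gamma(shape α=6, rate β=2):
Var(X) = \frac{3}{2}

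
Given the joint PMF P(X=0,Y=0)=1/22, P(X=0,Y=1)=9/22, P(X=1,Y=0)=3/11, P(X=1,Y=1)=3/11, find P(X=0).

P(X=0) = P(X=0,Y=0) + P(X=0,Y=1)
= 1/22 + 9/22
= 5/11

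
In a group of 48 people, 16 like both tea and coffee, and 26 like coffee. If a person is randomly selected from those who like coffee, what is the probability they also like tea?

P(A ∩ B) = 16/48 = 1/3
P(B) = 26/48 = 13/24
P(A|B) = P(A ∩ B) / P(B) = (1/3) / (13/24) = 8/13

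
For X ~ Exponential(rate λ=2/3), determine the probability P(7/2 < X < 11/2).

P(7/2 < X < 11/2) = ∫_{7/2}^{11/2} f(x) dx
where f(x) = \frac{2 e^{- \frac{2 x}{3}}}{3}
= - \frac{1 - e^{\frac{4}{3}}}{e^{\frac{11}{3}}}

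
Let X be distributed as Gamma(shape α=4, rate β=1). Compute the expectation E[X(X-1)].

E[X(X-1)] = E[X² - X] = E[X²] - E[X]
E[X] = 4
E[X²] = Var(X) + (E[X])² = 4 + (4)² = 20
E[X(X-1)] = 20 - 4 = 16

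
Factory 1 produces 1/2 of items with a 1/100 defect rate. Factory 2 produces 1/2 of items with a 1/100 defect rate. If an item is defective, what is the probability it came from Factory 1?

Using Bayes' theorem:
P(F1) = 1/2, P(D|F1) = 1/100
P(F2) = 1/2, P(D|F2) = 1/100
P(D) = P(D|F1)P(F1) + P(D|F2)P(F2)
     = \frac{1}{100}
P(F1|D) = P(D|F1)P(F1) / P(D)
= \frac{1}{2}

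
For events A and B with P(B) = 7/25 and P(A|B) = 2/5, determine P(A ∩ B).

By definition, P(A|B) = P(A ∩ B) / P(B)
So P(A ∩ B) = P(A|B) × P(B)
= 2/5 × 7/25
= 14/125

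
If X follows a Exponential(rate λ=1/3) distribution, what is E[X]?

For X ~ Exponential(rate λ=1/3), the expected value is:
E[X] = 3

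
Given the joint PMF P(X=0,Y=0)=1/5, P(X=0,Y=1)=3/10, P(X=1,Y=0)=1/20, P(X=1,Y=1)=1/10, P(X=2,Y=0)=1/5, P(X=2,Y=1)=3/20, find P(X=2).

P(X=2) = P(X=2,Y=0) + P(X=2,Y=1)
= 1/5 + 3/20
= 7/20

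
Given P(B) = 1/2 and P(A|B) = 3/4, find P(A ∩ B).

By definition, P(A|B) = P(A ∩ B) / P(B)
So P(A ∩ B) = P(A|B) × P(B)
= 3/4 × 1/2
= 3/8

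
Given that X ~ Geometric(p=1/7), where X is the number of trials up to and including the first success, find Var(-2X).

For X ~ Geometric(p=1/7), where X is the number of trials up to and including the first success:
Var(X) = 42
Var(-2X) = (-2)² × Var(X) = 4 × 42 = 168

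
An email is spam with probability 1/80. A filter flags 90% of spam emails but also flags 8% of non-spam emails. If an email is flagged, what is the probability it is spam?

Let D = the rare event, + = positive/flagged.
P(D) = 1/80
P(+|D) = 90/100 = 9/10
P(+|D') = 8/100 = 2/25
P(+) = P(+|D)P(D) + P(+|D')P(D')
     = \frac{9}{10} × \frac{1}{80} + \frac{2}{25} × \frac{79}{80}
     = \frac{361}{4000}
P(D|+) = P(+|D)P(D)/P(+) = \frac{45}{361}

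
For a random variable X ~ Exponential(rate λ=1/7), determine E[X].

For X ~ Exponential(rate λ=1/7), the expected value is:
E[X] = 7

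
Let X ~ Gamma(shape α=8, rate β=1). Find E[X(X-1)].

E[X(X-1)] = E[X² - X] = E[X²] - E[X]
E[X] = 8
E[X²] = Var(X) + (E[X])² = 8 + (8)² = 72
E[X(X-1)] = 72 - 8 = 64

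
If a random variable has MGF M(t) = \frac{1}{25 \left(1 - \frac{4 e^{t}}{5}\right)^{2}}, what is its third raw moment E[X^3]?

To find E[X^3], compute M^(3)(0):
M^(1)(t) = \frac{8 e^{t}}{125 \left(1 - \frac{4 e^{t}}{5}\right)^{3}}
M^(2)(t) = \frac{8 e^{t}}{125 \left(1 - \frac{4 e^{t}}{5}\right)^{3}} + \frac{96 e^{2 t}}{625 \left(1 - \frac{4 e^{t}}{5}\right)^{4}}
M^(3)(t) = \frac{8 e^{t}}{125 \left(1 - \frac{4 e^{t}}{5}\right)^{3}} + \frac{288 e^{2 t}}{625 \left(1 - \frac{4 e^{t}}{5}\right)^{4}} + \frac{1536 e^{3 t}}{3125 \left(1 - \frac{4 e^{t}}{5}\right)^{5}}
M^(3)(0) = 1832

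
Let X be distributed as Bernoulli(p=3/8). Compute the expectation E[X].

For X ~ Bernoulli(p=3/8), the expected value is:
E[X] = \frac{3}{8}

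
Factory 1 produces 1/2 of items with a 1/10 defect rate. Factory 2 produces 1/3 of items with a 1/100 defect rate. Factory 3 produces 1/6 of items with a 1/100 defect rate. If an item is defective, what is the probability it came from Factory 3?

Using Bayes' theorem:
P(F1) = 1/2, P(D|F1) = 1/10
P(F2) = 1/3, P(D|F2) = 1/100
P(F3) = 1/6, P(D|F3) = 1/100
P(D) = P(D|F1)P(F1) + P(D|F2)P(F2) + P(D|F3)P(F3)
     = \frac{11}{200}
P(F3|D) = P(D|F3)P(F3) / P(D)
= \frac{1}{33}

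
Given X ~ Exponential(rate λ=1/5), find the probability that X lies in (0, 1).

P(0 < X < 1) = ∫_{0}^{1} f(x) dx
where f(x) = \frac{e^{- \frac{x}{5}}}{5}
= 1 - e^{- \frac{1}{5}}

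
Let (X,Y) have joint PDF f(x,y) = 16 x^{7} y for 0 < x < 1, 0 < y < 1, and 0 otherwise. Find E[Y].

E[Y] = ∫_0^1 ∫_0^1 y × f(x,y) dx dy
= \frac{2}{3}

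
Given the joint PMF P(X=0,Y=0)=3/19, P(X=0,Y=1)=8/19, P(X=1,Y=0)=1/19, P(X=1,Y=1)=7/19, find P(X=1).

P(X=1) = P(X=1,Y=0) + P(X=1,Y=1)
= 1/19 + 7/19
= 8/19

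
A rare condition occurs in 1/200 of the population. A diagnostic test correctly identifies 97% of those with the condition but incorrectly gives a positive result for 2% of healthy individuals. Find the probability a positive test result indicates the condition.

Let D = the rare event, + = positive/flagged.
P(D) = 1/200
P(+|D) = 97/100
P(+|D') = 2/100 = 1/50
P(+) = P(+|D)P(D) + P(+|D')P(D')
     = \frac{97}{100} × \frac{1}{200} + \frac{1}{50} × \frac{199}{200}
     = \frac{99}{4000}
P(D|+) = P(+|D)P(D)/P(+) = \frac{97}{495}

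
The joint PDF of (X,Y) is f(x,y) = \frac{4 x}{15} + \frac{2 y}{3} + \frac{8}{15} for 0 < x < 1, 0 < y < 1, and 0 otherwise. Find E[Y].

E[Y] = ∫_0^1 ∫_0^1 y × f(x,y) dx dy
= \frac{5}{9}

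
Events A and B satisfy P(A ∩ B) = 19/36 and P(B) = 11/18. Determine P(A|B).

P(A|B) = P(A ∩ B) / P(B)
= (19/36) / (11/18)
= 19/22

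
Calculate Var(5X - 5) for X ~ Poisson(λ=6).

For X ~ Poisson(λ=6):
Var(X) = 6
Var(5X - 5) = (5)² × Var(X) = 25 × 6 = 150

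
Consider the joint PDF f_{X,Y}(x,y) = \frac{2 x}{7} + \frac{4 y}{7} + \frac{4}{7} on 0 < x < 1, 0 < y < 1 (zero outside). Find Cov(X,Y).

E[XY] = ∫∫ xy × f(x,y) dx dy = \frac{2}{7}
E[X] = \frac{11}{21}
E[Y] = \frac{23}{42}
Cov(X,Y) = E[XY] - E[X]E[Y] = - \frac{1}{882}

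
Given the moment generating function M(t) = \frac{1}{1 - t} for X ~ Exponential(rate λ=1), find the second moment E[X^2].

To find E[X^2], compute M^(2)(0):
M^(1)(t) = \frac{1}{\left(1 - t\right)^{2}}
M^(2)(t) = \frac{2}{\left(1 - t\right)^{3}}
M^(2)(0) = 2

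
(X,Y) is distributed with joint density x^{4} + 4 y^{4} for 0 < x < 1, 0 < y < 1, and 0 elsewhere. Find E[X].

E[X] = ∫_0^1 ∫_0^1 x × f(x,y) dy dx
= ∫_0^1 ∫_0^1 x × (x^{4} + 4 y^{4}) dy dx
= \frac{17}{30}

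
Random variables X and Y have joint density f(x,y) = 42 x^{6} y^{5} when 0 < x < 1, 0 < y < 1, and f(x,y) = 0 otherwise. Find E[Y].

E[Y] = ∫_0^1 ∫_0^1 y × f(x,y) dx dy
= \frac{6}{7}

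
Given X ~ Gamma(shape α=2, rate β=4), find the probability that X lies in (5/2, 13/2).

P(5/2 < X < 13/2) = ∫_{5/2}^{13/2} f(x) dx
where f(x) = 16 x e^{- 4 x}
= \frac{-27 + 11 e^{16}}{e^{26}}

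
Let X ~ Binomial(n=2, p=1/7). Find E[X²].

Using the identity E[X²] = Var(X) + (E[X])²:
E[X] = \frac{2}{7}
Var(X) = \frac{12}{49}
E[X²] = \frac{12}{49} + (\frac{2}{7})²
= \frac{16}{49}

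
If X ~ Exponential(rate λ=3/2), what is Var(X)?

For X ~ Exponential(rate λ=3/2):
Var(X) = \frac{4}{9}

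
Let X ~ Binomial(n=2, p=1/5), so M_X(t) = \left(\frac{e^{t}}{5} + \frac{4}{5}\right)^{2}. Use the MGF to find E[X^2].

To find E[X^2], compute M^(2)(0):
M^(1)(t) = \frac{2 \left(\frac{e^{t}}{5} + \frac{4}{5}\right) e^{t}}{5}
M^(2)(t) = \frac{2 \left(\frac{e^{t}}{5} + \frac{4}{5}\right) e^{t}}{5} + \frac{2 e^{2 t}}{25}
M^(2)(0) = \frac{12}{25}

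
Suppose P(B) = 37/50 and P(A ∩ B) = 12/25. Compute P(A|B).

P(A|B) = P(A ∩ B) / P(B)
= (12/25) / (37/50)
= 24/37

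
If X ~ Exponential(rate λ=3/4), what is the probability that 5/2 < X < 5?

P(5/2 < X < 5) = ∫_{5/2}^{5} f(x) dx
where f(x) = \frac{3 e^{- \frac{3 x}{4}}}{4}
= - \frac{1}{e^{\frac{15}{4}}} + e^{- \frac{15}{8}}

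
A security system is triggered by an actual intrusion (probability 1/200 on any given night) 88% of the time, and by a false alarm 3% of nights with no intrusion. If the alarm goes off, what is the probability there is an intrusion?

Let D = the rare event, + = positive/flagged.
P(D) = 1/200
P(+|D) = 88/100 = 22/25
P(+|D') = 3/100
P(+) = P(+|D)P(D) + P(+|D')P(D')
     = \frac{22}{25} × \frac{1}{200} + \frac{3}{100} × \frac{199}{200}
     = \frac{137}{4000}
P(D|+) = P(+|D)P(D)/P(+) = \frac{88}{685}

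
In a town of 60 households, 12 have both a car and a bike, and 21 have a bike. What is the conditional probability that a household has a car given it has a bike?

P(A ∩ B) = 12/60 = 1/5
P(B) = 21/60 = 7/20
P(A|B) = P(A ∩ B) / P(B) = (1/5) / (7/20) = 4/7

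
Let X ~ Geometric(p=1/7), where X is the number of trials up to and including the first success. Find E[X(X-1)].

E[X(X-1)] = E[X² - X] = E[X²] - E[X]
E[X] = 7
E[X²] = Var(X) + (E[X])² = 42 + (7)² = 91
E[X(X-1)] = 91 - 7 = 84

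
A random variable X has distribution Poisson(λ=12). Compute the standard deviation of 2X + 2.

For X ~ Poisson(λ=12):
Var(X) = 12
SD(X) = √(Var(X)) = √(12) = 2 \sqrt{3}
SD(2X + 2) = |2| × SD(X) = 2 × 2 \sqrt{3} = 4 \sqrt{3}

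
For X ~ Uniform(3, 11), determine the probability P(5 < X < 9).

P(5 < X < 9) = ∫_{5}^{9} f(x) dx
where f(x) = \frac{1}{8}
= \frac{1}{2}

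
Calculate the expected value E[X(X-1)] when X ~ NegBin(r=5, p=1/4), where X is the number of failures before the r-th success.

E[X(X-1)] = E[X² - X] = E[X²] - E[X]
E[X] = 15
E[X²] = Var(X) + (E[X])² = 60 + (15)² = 285
E[X(X-1)] = 285 - 15 = 270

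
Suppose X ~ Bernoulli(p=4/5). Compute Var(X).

For X ~ Bernoulli(p=4/5):
Var(X) = \frac{4}{25}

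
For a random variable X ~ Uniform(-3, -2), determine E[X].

For X ~ Uniform(-3, -2), the expected value is:
E[X] = - \frac{5}{2}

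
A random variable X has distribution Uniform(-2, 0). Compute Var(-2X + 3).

For X ~ Uniform(-2, 0):
Var(X) = \frac{1}{3}
Var(-2X + 3) = (-2)² × Var(X) = 4 × \frac{1}{3} = \frac{4}{3}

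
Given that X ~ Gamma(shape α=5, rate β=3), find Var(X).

For X ~ Gamma(shape α=5, rate β=3):
Var(X) = \frac{5}{9}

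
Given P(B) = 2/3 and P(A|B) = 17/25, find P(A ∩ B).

By definition, P(A|B) = P(A ∩ B) / P(B)
So P(A ∩ B) = P(A|B) × P(B)
= 17/25 × 2/3
= 34/75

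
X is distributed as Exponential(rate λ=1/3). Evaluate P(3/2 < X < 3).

P(3/2 < X < 3) = ∫_{3/2}^{3} f(x) dx
where f(x) = \frac{e^{- \frac{x}{3}}}{3}
= - \frac{1}{e} + e^{- \frac{1}{2}}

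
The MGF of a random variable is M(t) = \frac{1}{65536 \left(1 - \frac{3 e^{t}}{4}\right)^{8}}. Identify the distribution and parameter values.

The MGF M(t) = \frac{1}{65536 \left(1 - \frac{3 e^{t}}{4}\right)^{8}} is the standard form for the NegativeBinomial distribution.
Comparing with the known MGF formula identifies: NegBin(r=8, p=1/4), X = failures before r-th success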